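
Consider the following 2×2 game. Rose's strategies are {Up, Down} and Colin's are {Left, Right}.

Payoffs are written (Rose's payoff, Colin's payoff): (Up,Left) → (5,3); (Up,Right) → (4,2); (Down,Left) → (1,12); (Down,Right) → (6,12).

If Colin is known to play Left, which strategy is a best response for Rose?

Up

Against Left, Rose earns 5 from Up and 1 from Down.
So Up is the best response.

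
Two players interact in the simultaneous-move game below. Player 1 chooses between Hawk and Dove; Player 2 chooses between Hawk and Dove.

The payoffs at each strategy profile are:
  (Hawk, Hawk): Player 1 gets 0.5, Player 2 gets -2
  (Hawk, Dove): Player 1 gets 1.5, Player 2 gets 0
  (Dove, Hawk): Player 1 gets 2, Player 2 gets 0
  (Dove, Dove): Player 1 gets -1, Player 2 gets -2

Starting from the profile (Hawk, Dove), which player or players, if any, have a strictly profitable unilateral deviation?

Neither

Player 1 at (Hawk, Dove) earns 1.5; deviating to Dove yields -1 — not better.
Player 2 earns 0; deviating to Hawk yields -2 — not better.
Neither player can strictly improve; the profile is a Nash equilibrium.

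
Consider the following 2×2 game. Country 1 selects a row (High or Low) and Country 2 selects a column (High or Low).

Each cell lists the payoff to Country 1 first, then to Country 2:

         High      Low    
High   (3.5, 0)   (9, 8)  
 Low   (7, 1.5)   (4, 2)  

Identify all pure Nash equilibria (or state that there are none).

(High, High): Country 1 prefers Low (7 > 3.5); Country 2 prefers Low (8 > 0) — not an equilibrium.
(High, Low): Country 1 gets 9 ≥ 4 from Low, and Country 2 gets 8 ≥ 0 from High — Nash equilibrium.
(Low, High): Country 2 prefers Low (2 > 1.5) — not an equilibrium.
(Low, Low): Country 1 prefers High (9 > 4) — not an equilibrium.

(High, Low)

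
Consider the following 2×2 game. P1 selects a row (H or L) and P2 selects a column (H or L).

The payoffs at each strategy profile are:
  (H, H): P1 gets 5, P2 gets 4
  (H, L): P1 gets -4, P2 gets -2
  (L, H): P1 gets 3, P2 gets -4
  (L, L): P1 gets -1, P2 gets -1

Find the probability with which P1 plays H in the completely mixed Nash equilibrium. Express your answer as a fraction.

1/3

Let r be the probability that P1 plays H. In a completely mixed equilibrium, P2 must be indifferent between H and L.
P2's expected payoff from H is 4r − 4(1−r); from L it is −2r − (1−r).
Setting these equal: 8r − 4 = −r − 1, so r = 1/3.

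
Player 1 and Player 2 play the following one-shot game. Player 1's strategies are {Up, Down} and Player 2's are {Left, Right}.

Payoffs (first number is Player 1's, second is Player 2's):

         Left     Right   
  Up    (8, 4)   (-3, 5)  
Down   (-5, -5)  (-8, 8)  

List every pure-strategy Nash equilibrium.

(Up, Left): Player 2 prefers Right (5 > 4) — not an equilibrium.
(Up, Right): Player 1 gets -3 ≥ -8 from Down, and Player 2 gets 5 ≥ 4 from Left — Nash equilibrium.
(Down, Left): Player 1 prefers Up (8 > -5); Player 2 prefers Right (8 > -5) — not an equilibrium.
(Down, Right): Player 1 prefers Up (-3 > -8) — not an equilibrium.

(Up, Right)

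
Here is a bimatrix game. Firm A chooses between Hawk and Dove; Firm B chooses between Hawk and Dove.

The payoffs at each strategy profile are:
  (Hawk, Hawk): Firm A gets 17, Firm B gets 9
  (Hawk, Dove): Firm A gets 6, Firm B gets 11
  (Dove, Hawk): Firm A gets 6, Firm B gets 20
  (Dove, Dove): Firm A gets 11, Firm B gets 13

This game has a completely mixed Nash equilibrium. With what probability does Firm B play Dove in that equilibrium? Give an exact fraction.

11/16

Let q be the probability that Firm B plays Hawk. In a completely mixed equilibrium, Firm A must be indifferent between Hawk and Dove.
Firm A's expected payoff from Hawk is 17q + 6(1−q); from Dove it is 6q + 11(1−q).
Setting these equal: 11q + 6 = −5q + 11, so q = 5/16.
Therefore Firm B plays Dove with probability 1 − 5/16 = 11/16.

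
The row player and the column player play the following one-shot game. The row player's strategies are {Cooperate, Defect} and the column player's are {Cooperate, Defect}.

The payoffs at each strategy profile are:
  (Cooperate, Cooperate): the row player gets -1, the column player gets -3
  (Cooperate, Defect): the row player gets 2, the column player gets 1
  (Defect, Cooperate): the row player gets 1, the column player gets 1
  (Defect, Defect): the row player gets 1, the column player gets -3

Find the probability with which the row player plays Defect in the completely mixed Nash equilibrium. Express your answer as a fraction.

1/2

Let x be the probability that the row player plays Cooperate. In a completely mixed equilibrium, the column player must be indifferent between Cooperate and Defect.
The column player's expected payoff from Cooperate is −3x + (1−x); from Defect it is x − 3(1−x).
Setting these equal: −4x + 1 = 4x − 3, so x = 1/2.
Therefore the row player plays Defect with probability 1 − 1/2 = 1/2.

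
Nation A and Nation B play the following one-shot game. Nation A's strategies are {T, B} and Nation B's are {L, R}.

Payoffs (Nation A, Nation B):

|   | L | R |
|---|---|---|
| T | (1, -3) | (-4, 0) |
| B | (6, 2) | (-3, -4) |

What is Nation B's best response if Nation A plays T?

Against T, Nation B earns -3 from L and 0 from R.
So R is the best response.

R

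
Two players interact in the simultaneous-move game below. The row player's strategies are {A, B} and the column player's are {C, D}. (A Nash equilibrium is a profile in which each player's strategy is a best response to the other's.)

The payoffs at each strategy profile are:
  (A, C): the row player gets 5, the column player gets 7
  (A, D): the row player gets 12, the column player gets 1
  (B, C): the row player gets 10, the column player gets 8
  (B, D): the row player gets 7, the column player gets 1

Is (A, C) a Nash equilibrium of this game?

No

At (A, C), the row player earns 5; switching to B would give 10, so the row player would deviate.
The column player earns 7; switching to D would give 1, so the column player has no profitable deviation.
Since at least one player can profitably deviate, this is not a Nash equilibrium.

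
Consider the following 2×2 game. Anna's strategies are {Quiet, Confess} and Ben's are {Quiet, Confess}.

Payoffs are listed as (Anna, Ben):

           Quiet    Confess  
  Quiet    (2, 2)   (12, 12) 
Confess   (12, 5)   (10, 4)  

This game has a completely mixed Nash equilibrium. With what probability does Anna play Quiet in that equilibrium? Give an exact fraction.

Let r be the probability that Anna plays Quiet. In a completely mixed equilibrium, Ben must be indifferent between Quiet and Confess.
Ben's expected payoff from Quiet is 2r + 5(1−r); from Confess it is 12r + 4(1−r).
Setting these equal: −3r + 5 = 8r + 4, so r = 1/11.

1/11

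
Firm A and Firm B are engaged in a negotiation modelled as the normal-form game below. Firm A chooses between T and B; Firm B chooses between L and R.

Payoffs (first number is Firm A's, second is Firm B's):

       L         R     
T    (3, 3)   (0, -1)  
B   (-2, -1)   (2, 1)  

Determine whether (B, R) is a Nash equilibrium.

At (B, R), Firm A earns 2; switching to T would give 0, so Firm A has no profitable deviation.
Firm B earns 1; switching to L would give -1, so Firm B has no profitable deviation.
Neither player can gain by a unilateral deviation, so this profile is a Nash equilibrium.

Yes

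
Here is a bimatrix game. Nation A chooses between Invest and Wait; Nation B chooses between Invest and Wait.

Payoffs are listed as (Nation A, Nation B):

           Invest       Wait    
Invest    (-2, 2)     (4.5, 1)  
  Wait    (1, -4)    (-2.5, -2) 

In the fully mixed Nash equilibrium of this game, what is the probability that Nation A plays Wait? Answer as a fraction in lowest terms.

Let p be the probability that Nation A plays Invest. In a completely mixed equilibrium, Nation B must be indifferent between Invest and Wait.
Nation B's expected payoff from Invest is 2p − 4(1−p); from Wait it is p − 2(1−p).
Setting these equal: 6p − 4 = 3p − 2, so p = 2/3.
Therefore Nation A plays Wait with probability 1 − 2/3 = 1/3.

1/3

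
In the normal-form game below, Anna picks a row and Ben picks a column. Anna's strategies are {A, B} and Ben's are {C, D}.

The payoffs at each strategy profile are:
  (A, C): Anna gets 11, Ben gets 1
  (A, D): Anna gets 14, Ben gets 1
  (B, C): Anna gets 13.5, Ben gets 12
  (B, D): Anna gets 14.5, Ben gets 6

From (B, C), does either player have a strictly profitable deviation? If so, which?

Anna at (B, C) earns 13.5; deviating to A yields 11 — not better.
Ben earns 12; deviating to D yields 6 — not better.
Neither player can strictly improve; the profile is a Nash equilibrium.

Neither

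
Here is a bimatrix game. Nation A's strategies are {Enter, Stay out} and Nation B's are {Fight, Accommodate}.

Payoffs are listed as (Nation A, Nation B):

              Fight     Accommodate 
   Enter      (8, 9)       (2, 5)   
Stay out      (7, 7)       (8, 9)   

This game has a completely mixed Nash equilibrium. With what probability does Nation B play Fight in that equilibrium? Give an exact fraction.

Let q be the probability that Nation B plays Fight. In a completely mixed equilibrium, Nation A must be indifferent between Enter and Stay out.
Nation A's expected payoff from Enter is 8q + 2(1−q); from Stay out it is 7q + 8(1−q).
Setting these equal: 6q + 2 = −q + 8, so q = 6/7.

6/7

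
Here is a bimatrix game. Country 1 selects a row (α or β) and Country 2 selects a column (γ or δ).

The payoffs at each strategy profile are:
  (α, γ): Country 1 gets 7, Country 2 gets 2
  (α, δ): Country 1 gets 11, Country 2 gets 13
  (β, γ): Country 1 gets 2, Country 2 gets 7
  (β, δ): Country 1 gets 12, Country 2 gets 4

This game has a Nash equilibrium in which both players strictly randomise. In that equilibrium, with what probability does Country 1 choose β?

11/14

Let r be the probability that Country 1 plays α. In a completely mixed equilibrium, Country 2 must be indifferent between γ and δ.
Country 2's expected payoff from γ is 2r + 7(1−r); from δ it is 13r + 4(1−r).
Setting these equal: −5r + 7 = 9r + 4, so r = 3/14.
Therefore Country 1 plays β with probability 1 − 3/14 = 11/14.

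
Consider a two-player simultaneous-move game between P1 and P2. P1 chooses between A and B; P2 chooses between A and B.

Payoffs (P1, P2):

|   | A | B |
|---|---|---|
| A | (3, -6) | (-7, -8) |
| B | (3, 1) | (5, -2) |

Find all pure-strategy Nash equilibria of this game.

(A, A) and (B, A)

(A, A): P1 gets 3 ≥ 3 from B, and P2 gets -6 ≥ -8 from B — Nash equilibrium.
(A, B): P1 prefers B (5 > -7); P2 prefers A (-6 > -8) — not an equilibrium.
(B, A): P1 gets 3 ≥ 3 from A, and P2 gets 1 ≥ -2 from B — Nash equilibrium.
(B, B): P2 prefers A (1 > -2) — not an equilibrium.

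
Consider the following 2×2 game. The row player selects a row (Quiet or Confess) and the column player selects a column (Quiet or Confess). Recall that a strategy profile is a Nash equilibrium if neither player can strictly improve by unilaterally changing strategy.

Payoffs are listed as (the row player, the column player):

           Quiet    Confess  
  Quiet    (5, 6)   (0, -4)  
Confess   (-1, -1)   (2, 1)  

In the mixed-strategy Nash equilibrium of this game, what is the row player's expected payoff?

5/4

First find q, the probability the column player plays Quiet, from the row player's indifference between Quiet and Confess: 5q = −q + 2(1−q), giving q = 1/4.
Since the row player is indifferent in equilibrium, the row player's expected payoff equals the payoff from either row against (1/4, 3/4). Using Quiet: 5(1/4) = 5/4.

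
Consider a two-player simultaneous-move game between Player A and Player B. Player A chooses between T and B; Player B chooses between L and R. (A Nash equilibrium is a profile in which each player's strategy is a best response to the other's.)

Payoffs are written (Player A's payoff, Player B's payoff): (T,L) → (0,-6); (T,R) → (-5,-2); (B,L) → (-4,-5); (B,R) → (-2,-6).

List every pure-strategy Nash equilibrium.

(T, L): Player B prefers R (-2 > -6) — not an equilibrium.
(T, R): Player A prefers B (-2 > -5) — not an equilibrium.
(B, L): Player A prefers T (0 > -4) — not an equilibrium.
(B, R): Player B prefers L (-5 > -6) — not an equilibrium.

none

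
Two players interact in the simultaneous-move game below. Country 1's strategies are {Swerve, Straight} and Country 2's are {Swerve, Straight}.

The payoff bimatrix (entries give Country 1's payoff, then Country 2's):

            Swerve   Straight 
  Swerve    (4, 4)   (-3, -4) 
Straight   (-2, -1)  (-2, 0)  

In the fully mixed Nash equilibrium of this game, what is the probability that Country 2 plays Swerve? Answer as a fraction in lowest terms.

1/7

Let q be the probability that Country 2 plays Swerve. In a completely mixed equilibrium, Country 1 must be indifferent between Swerve and Straight.
Country 1's expected payoff from Swerve is 4q − 3(1−q); from Straight it is −2q − 2(1−q).
Setting these equal: 7q − 3 = -2, so q = 1/7.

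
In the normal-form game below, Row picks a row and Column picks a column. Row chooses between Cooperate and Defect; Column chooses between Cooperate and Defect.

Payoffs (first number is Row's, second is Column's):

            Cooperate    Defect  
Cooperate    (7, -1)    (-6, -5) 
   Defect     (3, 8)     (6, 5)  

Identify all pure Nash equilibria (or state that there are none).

(Cooperate, Cooperate)

(Cooperate, Cooperate): Row gets 7 ≥ 3 from Defect, and Column gets -1 ≥ -5 from Defect — Nash equilibrium.
(Cooperate, Defect): Row prefers Defect (6 > -6); Column prefers Cooperate (-1 > -5) — not an equilibrium.
(Defect, Cooperate): Row prefers Cooperate (7 > 3) — not an equilibrium.
(Defect, Defect): Column prefers Cooperate (8 > 5) — not an equilibrium.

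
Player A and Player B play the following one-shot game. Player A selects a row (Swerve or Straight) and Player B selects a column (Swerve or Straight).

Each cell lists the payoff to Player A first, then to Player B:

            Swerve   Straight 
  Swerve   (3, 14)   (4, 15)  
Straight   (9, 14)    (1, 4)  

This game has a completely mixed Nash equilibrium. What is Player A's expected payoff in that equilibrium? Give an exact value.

First find q, the probability Player B plays Swerve, from Player A's indifference between Swerve and Straight: 3q + 4(1−q) = 9q + (1−q), giving q = 1/3.
Since Player A is indifferent in equilibrium, Player A's expected payoff equals the payoff from either row against (1/3, 2/3). Using Swerve: 3(1/3) + 4(2/3) = 11/3.

11/3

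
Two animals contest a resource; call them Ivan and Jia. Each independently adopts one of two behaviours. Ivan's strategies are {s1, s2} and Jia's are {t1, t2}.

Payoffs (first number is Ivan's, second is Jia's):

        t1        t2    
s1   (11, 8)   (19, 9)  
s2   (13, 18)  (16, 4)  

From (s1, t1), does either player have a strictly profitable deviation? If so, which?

Ivan at (s1, t1) earns 11; deviating to s2 yields 13 — a strict improvement.
Jia earns 8; deviating to t2 yields 9 — a strict improvement.
Both Ivan and Jia have strictly profitable deviations.

Both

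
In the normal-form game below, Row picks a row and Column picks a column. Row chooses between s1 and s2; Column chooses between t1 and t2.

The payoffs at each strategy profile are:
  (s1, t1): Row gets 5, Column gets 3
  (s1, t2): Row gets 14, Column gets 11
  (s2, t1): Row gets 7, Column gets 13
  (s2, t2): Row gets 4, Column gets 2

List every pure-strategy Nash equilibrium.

(s1, t1): Row prefers s2 (7 > 5); Column prefers t2 (11 > 3) — not an equilibrium.
(s1, t2): Row gets 14 ≥ 4 from s2, and Column gets 11 ≥ 3 from t1 — Nash equilibrium.
(s2, t1): Row gets 7 ≥ 5 from s1, and Column gets 13 ≥ 2 from t2 — Nash equilibrium.
(s2, t2): Row prefers s1 (14 > 4); Column prefers t1 (13 > 2) — not an equilibrium.

(s1, t2) and (s2, t1)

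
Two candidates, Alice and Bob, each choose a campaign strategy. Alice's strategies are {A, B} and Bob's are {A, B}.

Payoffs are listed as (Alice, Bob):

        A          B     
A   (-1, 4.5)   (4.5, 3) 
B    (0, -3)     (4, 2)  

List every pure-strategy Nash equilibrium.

(A, A): Alice prefers B (0 > -1) — not an equilibrium.
(A, B): Bob prefers A (4.5 > 3) — not an equilibrium.
(B, A): Bob prefers B (2 > -3) — not an equilibrium.
(B, B): Alice prefers A (4.5 > 4) — not an equilibrium.

none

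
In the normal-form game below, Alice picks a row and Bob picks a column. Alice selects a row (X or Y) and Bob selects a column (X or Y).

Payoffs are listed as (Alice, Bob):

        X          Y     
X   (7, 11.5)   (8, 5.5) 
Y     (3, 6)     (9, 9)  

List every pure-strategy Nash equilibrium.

(X, X): Alice gets 7 ≥ 3 from Y, and Bob gets 11.5 ≥ 5.5 from Y — Nash equilibrium.
(X, Y): Alice prefers Y (9 > 8); Bob prefers X (11.5 > 5.5) — not an equilibrium.
(Y, X): Alice prefers X (7 > 3); Bob prefers Y (9 > 6) — not an equilibrium.
(Y, Y): Alice gets 9 ≥ 8 from X, and Bob gets 9 ≥ 6 from X — Nash equilibrium.

(X, X) and (Y, Y)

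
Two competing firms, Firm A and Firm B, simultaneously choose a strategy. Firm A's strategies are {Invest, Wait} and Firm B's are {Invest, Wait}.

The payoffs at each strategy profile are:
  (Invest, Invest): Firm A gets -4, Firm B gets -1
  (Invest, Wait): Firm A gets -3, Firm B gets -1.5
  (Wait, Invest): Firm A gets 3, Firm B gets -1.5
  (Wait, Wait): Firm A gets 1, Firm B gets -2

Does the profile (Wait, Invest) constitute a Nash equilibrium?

At (Wait, Invest), Firm A earns 3; switching to Invest would give -4, so Firm A has no profitable deviation.
Firm B earns -1.5; switching to Wait would give -2, so Firm B has no profitable deviation.
Neither player can gain by a unilateral deviation, so this profile is a Nash equilibrium.

Yes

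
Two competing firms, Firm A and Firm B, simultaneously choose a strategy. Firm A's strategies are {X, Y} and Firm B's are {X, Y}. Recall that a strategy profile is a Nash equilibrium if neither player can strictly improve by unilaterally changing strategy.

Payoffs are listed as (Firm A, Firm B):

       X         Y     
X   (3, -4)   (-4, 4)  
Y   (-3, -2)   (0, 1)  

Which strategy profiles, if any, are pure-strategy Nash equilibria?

(X, X): Firm B prefers Y (4 > -4) — not an equilibrium.
(X, Y): Firm A prefers Y (0 > -4) — not an equilibrium.
(Y, X): Firm A prefers X (3 > -3); Firm B prefers Y (1 > -2) — not an equilibrium.
(Y, Y): Firm A gets 0 ≥ -4 from X, and Firm B gets 1 ≥ -2 from X — Nash equilibrium.

(Y, Y)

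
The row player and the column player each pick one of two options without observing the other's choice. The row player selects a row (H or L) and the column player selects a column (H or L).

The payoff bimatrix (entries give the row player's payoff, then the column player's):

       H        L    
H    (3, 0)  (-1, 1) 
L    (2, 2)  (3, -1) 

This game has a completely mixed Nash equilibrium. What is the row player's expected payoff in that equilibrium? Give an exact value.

11/5

First find y, the probability the column player plays H, from the row player's indifference between H and L: 3y − (1−y) = 2y + 3(1−y), giving y = 4/5.
Since the row player is indifferent in equilibrium, the row player's expected payoff equals the payoff from either row against (4/5, 1/5). Using H: 3(4/5) − (1/5) = 11/5.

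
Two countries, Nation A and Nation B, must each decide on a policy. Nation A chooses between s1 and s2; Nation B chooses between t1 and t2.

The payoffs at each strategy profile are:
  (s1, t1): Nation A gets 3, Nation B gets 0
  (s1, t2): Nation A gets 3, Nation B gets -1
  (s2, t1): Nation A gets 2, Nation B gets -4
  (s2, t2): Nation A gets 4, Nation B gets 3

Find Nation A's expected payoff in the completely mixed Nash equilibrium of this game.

3

First find q, the probability Nation B plays t1, from Nation A's indifference between s1 and s2: 3q + 3(1−q) = 2q + 4(1−q), giving q = 1/2.
Since Nation A is indifferent in equilibrium, Nation A's expected payoff equals the payoff from either row against (1/2, 1/2). Using s1: 3(1/2) + 3(1/2) = 3.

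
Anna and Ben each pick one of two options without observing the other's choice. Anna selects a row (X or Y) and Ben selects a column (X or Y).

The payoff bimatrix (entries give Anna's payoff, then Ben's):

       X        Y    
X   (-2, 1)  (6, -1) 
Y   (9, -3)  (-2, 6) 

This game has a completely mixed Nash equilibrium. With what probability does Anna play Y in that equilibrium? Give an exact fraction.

2/11

Let p be the probability that Anna plays X. In a completely mixed equilibrium, Ben must be indifferent between X and Y.
Ben's expected payoff from X is p − 3(1−p); from Y it is −p + 6(1−p).
Setting these equal: 4p − 3 = −7p + 6, so p = 9/11.
Therefore Anna plays Y with probability 1 − 9/11 = 2/11.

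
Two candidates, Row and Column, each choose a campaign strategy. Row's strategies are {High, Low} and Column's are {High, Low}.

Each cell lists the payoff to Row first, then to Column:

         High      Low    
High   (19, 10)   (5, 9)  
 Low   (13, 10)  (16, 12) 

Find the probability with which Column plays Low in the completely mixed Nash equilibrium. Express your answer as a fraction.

6/17

Let c be the probability that Column plays High. In a completely mixed equilibrium, Row must be indifferent between High and Low.
Row's expected payoff from High is 19c + 5(1−c); from Low it is 13c + 16(1−c).
Setting these equal: 14c + 5 = −3c + 16, so c = 11/17.
Therefore Column plays Low with probability 1 − 11/17 = 6/17.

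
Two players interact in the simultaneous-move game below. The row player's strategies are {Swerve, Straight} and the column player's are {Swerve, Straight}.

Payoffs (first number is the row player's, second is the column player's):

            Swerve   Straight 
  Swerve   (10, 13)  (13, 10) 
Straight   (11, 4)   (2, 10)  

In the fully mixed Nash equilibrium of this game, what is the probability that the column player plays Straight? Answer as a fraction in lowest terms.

Let q be the probability that the column player plays Swerve. In a completely mixed equilibrium, the row player must be indifferent between Swerve and Straight.
The row player's expected payoff from Swerve is 10q + 13(1−q); from Straight it is 11q + 2(1−q).
Setting these equal: −3q + 13 = 9q + 2, so q = 11/12.
Therefore the column player plays Straight with probability 1 − 11/12 = 1/12.

1/12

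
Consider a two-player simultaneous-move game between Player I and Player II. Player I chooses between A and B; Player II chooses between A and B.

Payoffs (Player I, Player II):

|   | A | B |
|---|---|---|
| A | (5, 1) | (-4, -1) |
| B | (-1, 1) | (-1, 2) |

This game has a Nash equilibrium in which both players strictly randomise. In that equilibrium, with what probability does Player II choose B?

2/3

Let c be the probability that Player II plays A. In a completely mixed equilibrium, Player I must be indifferent between A and B.
Player I's expected payoff from A is 5c − 4(1−c); from B it is −c − (1−c).
Setting these equal: 9c − 4 = -1, so c = 1/3.
Therefore Player II plays B with probability 1 − 1/3 = 2/3.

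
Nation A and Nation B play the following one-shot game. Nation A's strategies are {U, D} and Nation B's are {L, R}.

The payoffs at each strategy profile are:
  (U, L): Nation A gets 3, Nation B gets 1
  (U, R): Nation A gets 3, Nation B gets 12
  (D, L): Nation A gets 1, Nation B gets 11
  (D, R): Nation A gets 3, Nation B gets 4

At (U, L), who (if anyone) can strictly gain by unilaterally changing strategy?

Nation B

Nation A at (U, L) earns 3; deviating to D yields 1 — not better.
Nation B earns 1; deviating to R yields 12 — a strict improvement.
Only Nation B has a strictly profitable deviation.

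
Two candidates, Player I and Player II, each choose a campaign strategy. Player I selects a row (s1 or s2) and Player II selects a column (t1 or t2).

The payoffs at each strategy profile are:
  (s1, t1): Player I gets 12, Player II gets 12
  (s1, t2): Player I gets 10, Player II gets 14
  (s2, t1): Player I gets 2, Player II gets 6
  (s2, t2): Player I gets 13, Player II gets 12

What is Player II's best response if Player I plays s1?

t2

Against s1, Player II earns 12 from t1 and 14 from t2.
So t2 is the best response.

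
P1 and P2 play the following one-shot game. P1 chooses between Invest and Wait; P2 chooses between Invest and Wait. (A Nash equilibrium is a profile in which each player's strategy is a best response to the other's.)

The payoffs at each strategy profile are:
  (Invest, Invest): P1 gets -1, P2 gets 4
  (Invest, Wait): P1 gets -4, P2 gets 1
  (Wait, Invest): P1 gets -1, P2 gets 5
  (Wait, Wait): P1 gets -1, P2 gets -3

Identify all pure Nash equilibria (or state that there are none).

(Invest, Invest) and (Wait, Invest)

(Invest, Invest): P1 gets -1 ≥ -1 from Wait, and P2 gets 4 ≥ 1 from Wait — Nash equilibrium.
(Invest, Wait): P1 prefers Wait (-1 > -4); P2 prefers Invest (4 > 1) — not an equilibrium.
(Wait, Invest): P1 gets -1 ≥ -1 from Invest, and P2 gets 5 ≥ -3 from Wait — Nash equilibrium.
(Wait, Wait): P2 prefers Invest (5 > -3) — not an equilibrium.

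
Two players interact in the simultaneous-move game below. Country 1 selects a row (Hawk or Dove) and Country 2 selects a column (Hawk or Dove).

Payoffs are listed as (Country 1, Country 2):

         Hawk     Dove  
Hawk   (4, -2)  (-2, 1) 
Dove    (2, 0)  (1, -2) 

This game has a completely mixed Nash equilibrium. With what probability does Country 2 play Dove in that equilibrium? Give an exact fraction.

Let c be the probability that Country 2 plays Hawk. In a completely mixed equilibrium, Country 1 must be indifferent between Hawk and Dove.
Country 1's expected payoff from Hawk is 4c − 2(1−c); from Dove it is 2c + (1−c).
Setting these equal: 6c − 2 = c + 1, so c = 3/5.
Therefore Country 2 plays Dove with probability 1 − 3/5 = 2/5.

2/5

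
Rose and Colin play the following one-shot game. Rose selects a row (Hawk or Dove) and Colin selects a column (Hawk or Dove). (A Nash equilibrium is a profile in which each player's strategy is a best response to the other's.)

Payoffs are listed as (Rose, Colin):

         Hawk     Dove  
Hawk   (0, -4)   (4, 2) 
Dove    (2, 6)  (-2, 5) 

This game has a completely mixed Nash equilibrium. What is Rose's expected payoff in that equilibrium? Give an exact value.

First find q, the probability Colin plays Hawk, from Rose's indifference between Hawk and Dove: 4(1−q) = 2q − 2(1−q), giving q = 3/4.
Since Rose is indifferent in equilibrium, Rose's expected payoff equals the payoff from either row against (3/4, 1/4). Using Hawk: 4(1/4) = 1.

1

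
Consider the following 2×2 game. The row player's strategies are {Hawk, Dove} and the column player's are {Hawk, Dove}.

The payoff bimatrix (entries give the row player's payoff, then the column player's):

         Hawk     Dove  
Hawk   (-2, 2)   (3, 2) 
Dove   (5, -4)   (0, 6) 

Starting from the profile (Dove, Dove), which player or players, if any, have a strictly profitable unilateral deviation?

The row player

The row player at (Dove, Dove) earns 0; deviating to Hawk yields 3 — a strict improvement.
The column player earns 6; deviating to Hawk yields -4 — not better.
Only the row player has a strictly profitable deviation.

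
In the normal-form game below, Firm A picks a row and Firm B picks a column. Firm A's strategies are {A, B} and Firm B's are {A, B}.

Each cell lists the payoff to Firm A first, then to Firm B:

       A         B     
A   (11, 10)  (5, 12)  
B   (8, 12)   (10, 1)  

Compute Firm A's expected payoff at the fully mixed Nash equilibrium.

35/4

First find y, the probability Firm B plays A, from Firm A's indifference between A and B: 11y + 5(1−y) = 8y + 10(1−y), giving y = 5/8.
Since Firm A is indifferent in equilibrium, Firm A's expected payoff equals the payoff from either row against (5/8, 3/8). Using A: 11(5/8) + 5(3/8) = 35/4.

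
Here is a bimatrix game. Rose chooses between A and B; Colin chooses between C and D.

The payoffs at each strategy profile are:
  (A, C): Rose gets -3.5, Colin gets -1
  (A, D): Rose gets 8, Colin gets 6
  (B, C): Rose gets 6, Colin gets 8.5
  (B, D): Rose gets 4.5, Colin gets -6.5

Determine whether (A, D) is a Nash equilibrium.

Yes

At (A, D), Rose earns 8; switching to B would give 4.5, so Rose has no profitable deviation.
Colin earns 6; switching to C would give -1, so Colin has no profitable deviation.
Neither player can gain by a unilateral deviation, so this profile is a Nash equilibrium.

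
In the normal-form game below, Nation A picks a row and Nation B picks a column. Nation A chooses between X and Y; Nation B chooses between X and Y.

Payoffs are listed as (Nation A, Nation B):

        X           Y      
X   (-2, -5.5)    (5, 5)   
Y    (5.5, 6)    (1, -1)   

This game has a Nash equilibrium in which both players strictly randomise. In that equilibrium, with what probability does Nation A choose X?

Let p be the probability that Nation A plays X. In a completely mixed equilibrium, Nation B must be indifferent between X and Y.
Nation B's expected payoff from X is −5.5p + 6(1−p); from Y it is 5p − (1−p).
Setting these equal: −11.5p + 6 = 6p − 1, so p = 2/5.

2/5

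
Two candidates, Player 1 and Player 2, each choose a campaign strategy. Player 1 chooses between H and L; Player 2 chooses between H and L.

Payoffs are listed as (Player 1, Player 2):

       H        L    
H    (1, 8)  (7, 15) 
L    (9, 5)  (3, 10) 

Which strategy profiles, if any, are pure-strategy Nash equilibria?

(H, L)

(H, H): Player 1 prefers L (9 > 1); Player 2 prefers L (15 > 8) — not an equilibrium.
(H, L): Player 1 gets 7 ≥ 3 from L, and Player 2 gets 15 ≥ 8 from H — Nash equilibrium.
(L, H): Player 2 prefers L (10 > 5) — not an equilibrium.
(L, L): Player 1 prefers H (7 > 3) — not an equilibrium.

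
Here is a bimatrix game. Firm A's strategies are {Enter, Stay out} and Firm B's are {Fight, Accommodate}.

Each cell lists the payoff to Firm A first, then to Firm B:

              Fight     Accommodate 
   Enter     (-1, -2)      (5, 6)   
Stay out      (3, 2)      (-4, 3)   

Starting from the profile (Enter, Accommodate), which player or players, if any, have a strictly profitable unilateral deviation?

Firm A at (Enter, Accommodate) earns 5; deviating to Stay out yields -4 — not better.
Firm B earns 6; deviating to Fight yields -2 — not better.
Neither player can strictly improve; the profile is a Nash equilibrium.

Neither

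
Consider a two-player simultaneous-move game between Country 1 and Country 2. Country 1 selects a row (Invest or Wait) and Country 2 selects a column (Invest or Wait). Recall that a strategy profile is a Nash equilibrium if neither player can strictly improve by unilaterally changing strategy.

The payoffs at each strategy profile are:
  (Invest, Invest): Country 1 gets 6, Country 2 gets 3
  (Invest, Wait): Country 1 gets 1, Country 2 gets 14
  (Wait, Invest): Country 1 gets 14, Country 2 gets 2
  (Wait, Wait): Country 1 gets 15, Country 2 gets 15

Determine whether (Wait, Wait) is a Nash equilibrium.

At (Wait, Wait), Country 1 earns 15; switching to Invest would give 1, so Country 1 has no profitable deviation.
Country 2 earns 15; switching to Invest would give 2, so Country 2 has no profitable deviation.
Neither player can gain by a unilateral deviation, so this profile is a Nash equilibrium.

Yes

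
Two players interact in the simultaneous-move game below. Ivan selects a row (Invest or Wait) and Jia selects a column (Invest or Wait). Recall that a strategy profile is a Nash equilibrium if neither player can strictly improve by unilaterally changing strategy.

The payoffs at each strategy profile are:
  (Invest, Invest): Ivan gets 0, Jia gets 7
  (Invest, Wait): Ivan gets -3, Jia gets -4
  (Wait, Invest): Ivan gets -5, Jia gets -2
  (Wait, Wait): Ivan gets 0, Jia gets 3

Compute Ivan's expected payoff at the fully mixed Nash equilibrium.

First find y, the probability Jia plays Invest, from Ivan's indifference between Invest and Wait: −3(1−y) = −5y, giving y = 3/8.
Since Ivan is indifferent in equilibrium, Ivan's expected payoff equals the payoff from either row against (3/8, 5/8). Using Invest: −3(5/8) = -15/8.

-15/8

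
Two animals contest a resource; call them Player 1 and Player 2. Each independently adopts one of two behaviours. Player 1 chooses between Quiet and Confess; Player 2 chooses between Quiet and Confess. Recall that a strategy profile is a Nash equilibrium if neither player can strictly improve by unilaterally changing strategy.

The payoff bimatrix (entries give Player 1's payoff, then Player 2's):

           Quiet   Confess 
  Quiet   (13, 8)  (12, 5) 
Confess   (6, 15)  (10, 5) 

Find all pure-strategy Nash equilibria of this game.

(Quiet, Quiet): Player 1 gets 13 ≥ 6 from Confess, and Player 2 gets 8 ≥ 5 from Confess — Nash equilibrium.
(Quiet, Confess): Player 2 prefers Quiet (8 > 5) — not an equilibrium.
(Confess, Quiet): Player 1 prefers Quiet (13 > 6) — not an equilibrium.
(Confess, Confess): Player 1 prefers Quiet (12 > 10); Player 2 prefers Quiet (15 > 5) — not an equilibrium.

(Quiet, Quiet)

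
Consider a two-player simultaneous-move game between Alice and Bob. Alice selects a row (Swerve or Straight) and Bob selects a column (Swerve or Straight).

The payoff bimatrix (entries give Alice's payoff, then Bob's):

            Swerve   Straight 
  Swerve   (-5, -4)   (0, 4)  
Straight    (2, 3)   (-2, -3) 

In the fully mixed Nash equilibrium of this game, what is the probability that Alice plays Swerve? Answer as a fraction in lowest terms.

3/7

Let r be the probability that Alice plays Swerve. In a completely mixed equilibrium, Bob must be indifferent between Swerve and Straight.
Bob's expected payoff from Swerve is −4r + 3(1−r); from Straight it is 4r − 3(1−r).
Setting these equal: −7r + 3 = 7r − 3, so r = 3/7.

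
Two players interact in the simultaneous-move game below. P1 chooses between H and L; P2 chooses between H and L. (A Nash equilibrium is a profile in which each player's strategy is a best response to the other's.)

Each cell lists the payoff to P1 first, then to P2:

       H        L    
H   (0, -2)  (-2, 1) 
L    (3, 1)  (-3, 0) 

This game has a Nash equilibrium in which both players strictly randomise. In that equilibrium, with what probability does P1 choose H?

Let r be the probability that P1 plays H. In a completely mixed equilibrium, P2 must be indifferent between H and L.
P2's expected payoff from H is −2r + (1−r); from L it is r.
Setting these equal: −3r + 1 = r, so r = 1/4.

1/4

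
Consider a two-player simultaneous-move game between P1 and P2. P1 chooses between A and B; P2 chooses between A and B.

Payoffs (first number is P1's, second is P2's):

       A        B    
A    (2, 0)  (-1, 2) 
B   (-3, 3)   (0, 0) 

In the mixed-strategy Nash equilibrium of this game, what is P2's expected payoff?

6/5

First find p, the probability P1 plays A, from P2's indifference between A and B: 3(1−p) = 2p, giving p = 3/5.
Since P2 is indifferent in equilibrium, P2's expected payoff equals the payoff from either column against (3/5, 2/5). Using A: 3(2/5) = 6/5.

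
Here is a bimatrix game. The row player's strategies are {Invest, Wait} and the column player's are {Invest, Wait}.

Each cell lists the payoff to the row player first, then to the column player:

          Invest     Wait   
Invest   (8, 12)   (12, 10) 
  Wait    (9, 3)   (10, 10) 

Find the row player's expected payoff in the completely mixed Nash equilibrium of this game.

28/3

First find y, the probability the column player plays Invest, from the row player's indifference between Invest and Wait: 8y + 12(1−y) = 9y + 10(1−y), giving y = 2/3.
Since the row player is indifferent in equilibrium, the row player's expected payoff equals the payoff from either row against (2/3, 1/3). Using Invest: 8(2/3) + 12(1/3) = 28/3.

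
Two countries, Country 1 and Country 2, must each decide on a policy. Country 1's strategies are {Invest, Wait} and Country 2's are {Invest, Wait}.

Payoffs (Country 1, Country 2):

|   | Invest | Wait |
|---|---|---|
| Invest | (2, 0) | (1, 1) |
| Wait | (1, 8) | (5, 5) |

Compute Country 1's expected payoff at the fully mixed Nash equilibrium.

First find y, the probability Country 2 plays Invest, from Country 1's indifference between Invest and Wait: 2y + (1−y) = y + 5(1−y), giving y = 4/5.
Since Country 1 is indifferent in equilibrium, Country 1's expected payoff equals the payoff from either row against (4/5, 1/5). Using Invest: 2(4/5) + (1/5) = 9/5.

9/5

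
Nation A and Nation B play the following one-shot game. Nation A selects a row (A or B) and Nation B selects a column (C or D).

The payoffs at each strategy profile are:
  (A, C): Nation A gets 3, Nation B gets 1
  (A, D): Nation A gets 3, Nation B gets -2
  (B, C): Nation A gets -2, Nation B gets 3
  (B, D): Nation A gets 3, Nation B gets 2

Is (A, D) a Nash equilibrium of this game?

No

At (A, D), Nation A earns 3; switching to B would give 3, so Nation A has no profitable deviation.
Nation B earns -2; switching to C would give 1, so Nation B would deviate.
Since at least one player can profitably deviate, this is not a Nash equilibrium.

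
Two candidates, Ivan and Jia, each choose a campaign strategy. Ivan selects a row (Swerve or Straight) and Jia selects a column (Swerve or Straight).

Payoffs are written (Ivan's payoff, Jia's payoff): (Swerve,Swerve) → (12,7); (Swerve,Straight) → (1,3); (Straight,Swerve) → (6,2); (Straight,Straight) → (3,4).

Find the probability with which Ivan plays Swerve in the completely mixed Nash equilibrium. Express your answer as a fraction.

Let r be the probability that Ivan plays Swerve. In a completely mixed equilibrium, Jia must be indifferent between Swerve and Straight.
Jia's expected payoff from Swerve is 7r + 2(1−r); from Straight it is 3r + 4(1−r).
Setting these equal: 5r + 2 = −r + 4, so r = 1/3.

1/3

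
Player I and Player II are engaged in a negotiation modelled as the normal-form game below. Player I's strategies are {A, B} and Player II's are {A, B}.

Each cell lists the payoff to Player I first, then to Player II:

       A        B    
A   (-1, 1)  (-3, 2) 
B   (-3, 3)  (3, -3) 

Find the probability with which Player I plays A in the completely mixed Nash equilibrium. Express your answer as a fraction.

Let x be the probability that Player I plays A. In a completely mixed equilibrium, Player II must be indifferent between A and B.
Player II's expected payoff from A is x + 3(1−x); from B it is 2x − 3(1−x).
Setting these equal: −2x + 3 = 5x − 3, so x = 6/7.

6/7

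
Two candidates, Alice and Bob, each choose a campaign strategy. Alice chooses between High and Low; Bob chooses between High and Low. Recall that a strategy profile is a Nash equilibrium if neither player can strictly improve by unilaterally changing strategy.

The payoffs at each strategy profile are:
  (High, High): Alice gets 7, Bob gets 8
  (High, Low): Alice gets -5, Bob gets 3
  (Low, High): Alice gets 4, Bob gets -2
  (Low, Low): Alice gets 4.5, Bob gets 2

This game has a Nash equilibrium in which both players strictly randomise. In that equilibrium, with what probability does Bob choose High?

19/25

Let q be the probability that Bob plays High. In a completely mixed equilibrium, Alice must be indifferent between High and Low.
Alice's expected payoff from High is 7q − 5(1−q); from Low it is 4q + 4.5(1−q).
Setting these equal: 12q − 5 = −0.5q + 4.5, so q = 19/25.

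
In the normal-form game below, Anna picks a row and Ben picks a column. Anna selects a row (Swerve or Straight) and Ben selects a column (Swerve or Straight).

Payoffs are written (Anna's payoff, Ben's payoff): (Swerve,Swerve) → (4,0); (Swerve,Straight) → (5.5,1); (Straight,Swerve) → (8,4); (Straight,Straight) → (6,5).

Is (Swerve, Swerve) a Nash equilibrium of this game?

No

At (Swerve, Swerve), Anna earns 4; switching to Straight would give 8, so Anna would deviate.
Ben earns 0; switching to Straight would give 1, so Ben would deviate.
Since at least one player can profitably deviate, this is not a Nash equilibrium.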